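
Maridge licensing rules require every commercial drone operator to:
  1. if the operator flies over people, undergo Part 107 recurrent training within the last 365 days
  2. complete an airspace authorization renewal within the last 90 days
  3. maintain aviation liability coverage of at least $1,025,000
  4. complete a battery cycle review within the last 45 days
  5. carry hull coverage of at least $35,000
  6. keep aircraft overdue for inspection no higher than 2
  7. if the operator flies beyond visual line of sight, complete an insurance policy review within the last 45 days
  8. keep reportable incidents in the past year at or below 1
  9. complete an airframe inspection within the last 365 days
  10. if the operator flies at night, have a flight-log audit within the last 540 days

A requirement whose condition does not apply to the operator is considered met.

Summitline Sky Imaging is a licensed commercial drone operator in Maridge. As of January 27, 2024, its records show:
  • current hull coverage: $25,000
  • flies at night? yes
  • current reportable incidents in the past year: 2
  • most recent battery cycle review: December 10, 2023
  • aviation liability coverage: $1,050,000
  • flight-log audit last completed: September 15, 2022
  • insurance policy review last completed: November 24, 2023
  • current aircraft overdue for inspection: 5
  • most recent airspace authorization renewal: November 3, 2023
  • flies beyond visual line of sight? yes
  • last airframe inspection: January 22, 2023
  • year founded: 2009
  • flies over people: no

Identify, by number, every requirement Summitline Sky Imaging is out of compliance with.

1. condition 'flies over people' does not hold → requirement n/a → met
2. airspace authorization renewal 85 days ago vs limit 90 → met
3. aviation liability coverage $1,050,000 ≥ $1,025,000 → met
4. battery cycle review 48 days ago vs limit 45 → not met
5. hull coverage $25,000 < $35,000 → not met
6. aircraft overdue for inspection 5 > 2 → not met
7. condition 'flies beyond visual line of sight' holds; insurance policy review 64 days ago vs limit 45 → not met
8. reportable incidents in the past year 2 > 1 → not met
9. airframe inspection 370 days ago vs limit 365 → not met
10. condition 'flies at night' holds; flight-log audit 499 days ago vs limit 540 → met
Not met: 4, 5, 6, 7, 8, 9

4, 5, 6, 7, 8, 9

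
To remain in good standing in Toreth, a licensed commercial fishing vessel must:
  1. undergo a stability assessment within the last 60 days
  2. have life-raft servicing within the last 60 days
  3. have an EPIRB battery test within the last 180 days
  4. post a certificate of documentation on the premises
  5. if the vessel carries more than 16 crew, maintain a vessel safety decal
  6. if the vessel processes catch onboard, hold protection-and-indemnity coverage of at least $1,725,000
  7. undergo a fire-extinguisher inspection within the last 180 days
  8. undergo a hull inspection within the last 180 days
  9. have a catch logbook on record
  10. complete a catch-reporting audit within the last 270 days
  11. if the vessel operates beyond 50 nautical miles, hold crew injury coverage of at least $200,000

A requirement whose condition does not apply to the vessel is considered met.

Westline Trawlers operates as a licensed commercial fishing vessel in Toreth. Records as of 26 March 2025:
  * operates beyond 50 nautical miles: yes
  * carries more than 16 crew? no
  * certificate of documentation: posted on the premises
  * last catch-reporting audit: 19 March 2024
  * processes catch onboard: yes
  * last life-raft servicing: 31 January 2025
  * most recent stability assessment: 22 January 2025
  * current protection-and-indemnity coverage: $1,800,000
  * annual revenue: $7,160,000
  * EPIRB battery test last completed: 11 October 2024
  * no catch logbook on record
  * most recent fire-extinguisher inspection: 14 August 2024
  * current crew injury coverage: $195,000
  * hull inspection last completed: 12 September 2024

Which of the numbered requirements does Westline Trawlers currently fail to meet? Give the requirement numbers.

1, 7, 8, 9, 10, 11

1. stability assessment 63 days ago vs limit 60 → not met
2. life-raft servicing 54 days ago vs limit 60 → met
3. EPIRB battery test 166 days ago vs limit 180 → met
4. certificate of documentation present → met
5. condition 'carries more than 16 crew' does not hold → requirement n/a → met
6. condition 'processes catch onboard' holds; protection-and-indemnity coverage $1,800,000 ≥ $1,725,000 → met
7. fire-extinguisher inspection 224 days ago vs limit 180 → not met
8. hull inspection 195 days ago vs limit 180 → not met
9. catch logbook absent → not met
10. catch-reporting audit 372 days ago vs limit 270 → not met
11. condition 'operates beyond 50 nautical miles' holds; crew injury coverage $195,000 < $200,000 → not met
Not met: 1, 7, 8, 9, 10, 11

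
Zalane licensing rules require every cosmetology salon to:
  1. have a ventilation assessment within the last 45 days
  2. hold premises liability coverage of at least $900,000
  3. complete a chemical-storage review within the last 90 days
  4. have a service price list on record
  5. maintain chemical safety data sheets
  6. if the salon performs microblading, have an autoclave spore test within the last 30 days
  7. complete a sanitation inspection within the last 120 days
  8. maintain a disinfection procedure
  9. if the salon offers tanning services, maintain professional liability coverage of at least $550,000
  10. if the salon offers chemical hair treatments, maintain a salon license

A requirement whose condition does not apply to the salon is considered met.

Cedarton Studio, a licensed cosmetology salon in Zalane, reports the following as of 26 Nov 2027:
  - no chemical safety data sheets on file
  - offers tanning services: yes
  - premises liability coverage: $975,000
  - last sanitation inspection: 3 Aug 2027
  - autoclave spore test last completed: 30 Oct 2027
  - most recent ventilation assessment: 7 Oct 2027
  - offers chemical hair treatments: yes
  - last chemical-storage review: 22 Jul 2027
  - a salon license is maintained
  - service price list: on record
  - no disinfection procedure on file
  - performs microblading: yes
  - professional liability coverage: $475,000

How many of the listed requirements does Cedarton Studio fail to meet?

1. ventilation assessment 50 days ago vs limit 45 → not met
2. premises liability coverage $975,000 ≥ $900,000 → met
3. chemical-storage review 127 days ago vs limit 90 → not met
4. service price list present → met
5. chemical safety data sheets absent → not met
6. condition 'performs microblading' holds; autoclave spore test 27 days ago vs limit 30 → met
7. sanitation inspection 115 days ago vs limit 120 → met
8. disinfection procedure absent → not met
9. condition 'offers tanning services' holds; professional liability coverage $475,000 < $550,000 → not met
10. condition 'offers chemical hair treatments' holds; salon license present → met
Not met: 5 of 10

5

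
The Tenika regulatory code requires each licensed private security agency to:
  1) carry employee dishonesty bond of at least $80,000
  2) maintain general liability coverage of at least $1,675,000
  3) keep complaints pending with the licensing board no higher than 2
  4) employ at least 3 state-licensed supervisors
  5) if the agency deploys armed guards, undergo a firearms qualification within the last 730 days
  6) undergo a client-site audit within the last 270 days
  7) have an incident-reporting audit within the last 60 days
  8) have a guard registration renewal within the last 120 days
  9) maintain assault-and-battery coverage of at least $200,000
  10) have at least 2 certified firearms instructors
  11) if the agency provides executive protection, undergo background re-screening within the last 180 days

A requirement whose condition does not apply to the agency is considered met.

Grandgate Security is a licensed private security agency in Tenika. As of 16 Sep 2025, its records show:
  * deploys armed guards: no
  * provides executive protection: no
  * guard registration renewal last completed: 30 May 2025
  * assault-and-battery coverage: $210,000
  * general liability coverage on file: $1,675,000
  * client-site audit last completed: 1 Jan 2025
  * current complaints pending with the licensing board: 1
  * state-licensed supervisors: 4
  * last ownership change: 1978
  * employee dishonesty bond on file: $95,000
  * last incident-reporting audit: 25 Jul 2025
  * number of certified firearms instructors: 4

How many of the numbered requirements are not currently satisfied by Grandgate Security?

0

1. employee dishonesty bond $95,000 ≥ $80,000 → met
2. general liability coverage $1,675,000 ≥ $1,675,000 → met
3. complaints pending with the licensing board 1 ≤ 2 → met
4. state-licensed supervisors 4 ≥ 3 → met
5. condition 'deploys armed guards' does not hold → requirement n/a → met
6. client-site audit 258 days ago vs limit 270 → met
7. incident-reporting audit 53 days ago vs limit 60 → met
8. guard registration renewal 109 days ago vs limit 120 → met
9. assault-and-battery coverage $210,000 ≥ $200,000 → met
10. certified firearms instructors 4 ≥ 2 → met
11. condition 'provides executive protection' does not hold → requirement n/a → met
Not met: 0 of 11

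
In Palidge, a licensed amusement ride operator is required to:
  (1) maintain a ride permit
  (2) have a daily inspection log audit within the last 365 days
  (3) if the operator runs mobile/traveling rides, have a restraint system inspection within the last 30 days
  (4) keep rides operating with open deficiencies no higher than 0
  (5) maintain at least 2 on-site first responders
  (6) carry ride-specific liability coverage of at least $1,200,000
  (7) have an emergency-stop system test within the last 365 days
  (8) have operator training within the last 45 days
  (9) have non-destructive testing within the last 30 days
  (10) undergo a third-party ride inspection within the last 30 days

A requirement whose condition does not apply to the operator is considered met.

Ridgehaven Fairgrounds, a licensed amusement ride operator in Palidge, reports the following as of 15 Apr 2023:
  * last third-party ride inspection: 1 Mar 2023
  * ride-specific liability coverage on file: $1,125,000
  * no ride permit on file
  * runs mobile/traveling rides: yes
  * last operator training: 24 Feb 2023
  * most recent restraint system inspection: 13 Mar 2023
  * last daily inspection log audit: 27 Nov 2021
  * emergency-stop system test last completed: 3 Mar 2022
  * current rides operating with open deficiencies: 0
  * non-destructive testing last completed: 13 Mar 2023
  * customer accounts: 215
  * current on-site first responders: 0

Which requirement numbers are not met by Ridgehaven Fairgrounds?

1. ride permit absent → not met
2. daily inspection log audit 504 days ago vs limit 365 → not met
3. condition 'runs mobile/traveling rides' holds; restraint system inspection 33 days ago vs limit 30 → not met
4. rides operating with open deficiencies 0 ≤ 0 → met
5. on-site first responders 0 < 2 → not met
6. ride-specific liability coverage $1,125,000 < $1,200,000 → not met
7. emergency-stop system test 408 days ago vs limit 365 → not met
8. operator training 50 days ago vs limit 45 → not met
9. non-destructive testing 33 days ago vs limit 30 → not met
10. third-party ride inspection 45 days ago vs limit 30 → not met
Not met: 1, 2, 3, 5, 6, 7, 8, 9, 10

1, 2, 3, 5, 6, 7, 8, 9, 10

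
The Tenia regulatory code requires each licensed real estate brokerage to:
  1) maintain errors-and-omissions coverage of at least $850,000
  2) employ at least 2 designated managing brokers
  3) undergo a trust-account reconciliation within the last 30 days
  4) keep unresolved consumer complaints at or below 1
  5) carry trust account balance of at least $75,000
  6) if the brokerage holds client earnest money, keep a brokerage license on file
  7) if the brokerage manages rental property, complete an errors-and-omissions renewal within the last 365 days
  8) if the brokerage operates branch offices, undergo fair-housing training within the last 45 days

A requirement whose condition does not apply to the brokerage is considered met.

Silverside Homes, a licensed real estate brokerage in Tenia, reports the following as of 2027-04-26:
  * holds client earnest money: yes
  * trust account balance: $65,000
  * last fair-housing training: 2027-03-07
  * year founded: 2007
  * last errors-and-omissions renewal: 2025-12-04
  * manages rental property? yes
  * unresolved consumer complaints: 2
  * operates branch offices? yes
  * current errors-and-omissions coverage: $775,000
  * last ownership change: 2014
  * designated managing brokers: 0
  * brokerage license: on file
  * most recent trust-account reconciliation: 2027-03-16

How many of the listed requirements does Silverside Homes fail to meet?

1. errors-and-omissions coverage $775,000 < $850,000 → not met
2. designated managing brokers 0 < 2 → not met
3. trust-account reconciliation 41 days ago vs limit 30 → not met
4. unresolved consumer complaints 2 > 1 → not met
5. trust account balance $65,000 < $75,000 → not met
6. condition 'holds client earnest money' holds; brokerage license present → met
7. condition 'manages rental property' holds; errors-and-omissions renewal 508 days ago vs limit 365 → not met
8. condition 'operates branch offices' holds; fair-housing training 50 days ago vs limit 45 → not met
Not met: 7 of 8

7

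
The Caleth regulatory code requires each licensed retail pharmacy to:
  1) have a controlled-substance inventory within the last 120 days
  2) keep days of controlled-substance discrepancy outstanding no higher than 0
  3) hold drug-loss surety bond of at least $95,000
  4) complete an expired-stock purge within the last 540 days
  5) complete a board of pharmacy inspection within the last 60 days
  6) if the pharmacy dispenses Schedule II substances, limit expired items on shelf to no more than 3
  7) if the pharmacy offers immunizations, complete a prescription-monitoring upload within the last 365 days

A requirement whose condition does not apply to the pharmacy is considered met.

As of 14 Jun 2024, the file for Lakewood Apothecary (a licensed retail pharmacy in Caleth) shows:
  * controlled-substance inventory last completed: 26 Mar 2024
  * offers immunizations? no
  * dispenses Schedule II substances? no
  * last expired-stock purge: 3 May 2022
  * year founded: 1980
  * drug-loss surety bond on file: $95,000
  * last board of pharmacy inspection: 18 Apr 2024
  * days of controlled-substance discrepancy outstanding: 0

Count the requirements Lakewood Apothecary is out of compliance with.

1

1. controlled-substance inventory 80 days ago vs limit 120 → met
2. days of controlled-substance discrepancy outstanding 0 ≤ 0 → met
3. drug-loss surety bond $95,000 ≥ $95,000 → met
4. expired-stock purge 773 days ago vs limit 540 → not met
5. board of pharmacy inspection 57 days ago vs limit 60 → met
6. condition 'dispenses Schedule II substances' does not hold → requirement n/a → met
7. condition 'offers immunizations' does not hold → requirement n/a → met
Not met: 1 of 7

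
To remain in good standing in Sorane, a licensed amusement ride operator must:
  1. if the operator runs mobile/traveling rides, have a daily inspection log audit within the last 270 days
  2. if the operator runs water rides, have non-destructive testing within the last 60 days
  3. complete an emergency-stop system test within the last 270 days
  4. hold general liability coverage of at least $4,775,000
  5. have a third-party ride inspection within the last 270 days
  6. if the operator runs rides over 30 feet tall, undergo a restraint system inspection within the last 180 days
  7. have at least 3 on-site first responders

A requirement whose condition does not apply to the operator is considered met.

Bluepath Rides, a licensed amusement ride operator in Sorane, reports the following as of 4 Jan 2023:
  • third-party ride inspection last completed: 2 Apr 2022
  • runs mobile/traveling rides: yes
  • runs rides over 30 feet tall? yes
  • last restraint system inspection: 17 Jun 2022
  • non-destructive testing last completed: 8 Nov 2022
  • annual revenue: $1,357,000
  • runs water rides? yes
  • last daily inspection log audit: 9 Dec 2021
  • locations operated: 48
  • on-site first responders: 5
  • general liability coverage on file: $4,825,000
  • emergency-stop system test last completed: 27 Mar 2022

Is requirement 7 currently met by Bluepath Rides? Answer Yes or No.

Yes

7. on-site first responders 5 ≥ 3 → met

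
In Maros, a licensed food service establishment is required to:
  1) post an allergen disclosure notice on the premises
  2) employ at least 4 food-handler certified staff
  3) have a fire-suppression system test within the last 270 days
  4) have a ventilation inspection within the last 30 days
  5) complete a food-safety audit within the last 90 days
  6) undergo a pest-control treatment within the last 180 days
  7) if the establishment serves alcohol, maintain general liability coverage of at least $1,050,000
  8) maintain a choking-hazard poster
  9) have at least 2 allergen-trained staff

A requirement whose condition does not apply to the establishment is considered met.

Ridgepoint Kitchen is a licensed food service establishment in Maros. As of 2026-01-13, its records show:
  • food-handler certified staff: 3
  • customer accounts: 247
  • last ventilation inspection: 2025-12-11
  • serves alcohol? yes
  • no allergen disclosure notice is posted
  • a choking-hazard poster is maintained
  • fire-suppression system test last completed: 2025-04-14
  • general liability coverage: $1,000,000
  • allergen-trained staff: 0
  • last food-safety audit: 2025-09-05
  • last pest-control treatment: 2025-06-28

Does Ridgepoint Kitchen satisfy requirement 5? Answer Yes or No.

5. food-safety audit 130 days ago vs limit 90 → not met

No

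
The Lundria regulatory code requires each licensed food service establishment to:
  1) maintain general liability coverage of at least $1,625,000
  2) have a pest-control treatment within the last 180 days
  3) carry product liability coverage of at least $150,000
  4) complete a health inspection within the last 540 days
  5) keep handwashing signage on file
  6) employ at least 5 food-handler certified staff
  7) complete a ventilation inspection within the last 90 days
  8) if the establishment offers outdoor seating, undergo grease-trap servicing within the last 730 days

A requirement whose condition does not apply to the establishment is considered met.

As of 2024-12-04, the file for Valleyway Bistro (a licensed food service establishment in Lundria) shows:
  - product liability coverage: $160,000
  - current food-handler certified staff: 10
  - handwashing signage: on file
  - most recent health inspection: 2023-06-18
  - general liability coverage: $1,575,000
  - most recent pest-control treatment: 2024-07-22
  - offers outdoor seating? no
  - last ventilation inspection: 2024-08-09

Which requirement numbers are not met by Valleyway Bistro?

1, 7

1. general liability coverage $1,575,000 < $1,625,000 → not met
2. pest-control treatment 135 days ago vs limit 180 → met
3. product liability coverage $160,000 ≥ $150,000 → met
4. health inspection 535 days ago vs limit 540 → met
5. handwashing signage present → met
6. food-handler certified staff 10 ≥ 5 → met
7. ventilation inspection 117 days ago vs limit 90 → not met
8. condition 'offers outdoor seating' does not hold → requirement n/a → met
Not met: 1, 7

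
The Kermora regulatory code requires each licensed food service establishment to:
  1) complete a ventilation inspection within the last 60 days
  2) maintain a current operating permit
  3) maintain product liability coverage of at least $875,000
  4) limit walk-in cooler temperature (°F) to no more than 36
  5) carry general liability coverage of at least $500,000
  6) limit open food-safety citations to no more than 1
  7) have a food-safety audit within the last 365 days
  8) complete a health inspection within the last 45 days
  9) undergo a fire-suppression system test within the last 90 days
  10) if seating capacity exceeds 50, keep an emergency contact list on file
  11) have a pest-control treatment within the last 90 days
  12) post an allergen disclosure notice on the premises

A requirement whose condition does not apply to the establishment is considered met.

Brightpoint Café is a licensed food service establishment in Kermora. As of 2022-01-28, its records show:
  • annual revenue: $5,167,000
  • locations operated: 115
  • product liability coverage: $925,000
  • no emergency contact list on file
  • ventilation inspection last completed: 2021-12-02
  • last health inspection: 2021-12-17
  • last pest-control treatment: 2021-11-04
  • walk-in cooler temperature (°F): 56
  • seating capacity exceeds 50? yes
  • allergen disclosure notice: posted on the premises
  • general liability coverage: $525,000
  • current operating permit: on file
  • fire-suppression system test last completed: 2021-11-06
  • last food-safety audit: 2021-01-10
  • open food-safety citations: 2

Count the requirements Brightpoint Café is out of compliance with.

1. ventilation inspection 57 days ago vs limit 60 → met
2. current operating permit present → met
3. product liability coverage $925,000 ≥ $875,000 → met
4. walk-in cooler temperature (°F) 56 > 36 → not met
5. general liability coverage $525,000 ≥ $500,000 → met
6. open food-safety citations 2 > 1 → not met
7. food-safety audit 383 days ago vs limit 365 → not met
8. health inspection 42 days ago vs limit 45 → met
9. fire-suppression system test 83 days ago vs limit 90 → met
10. condition 'seating capacity exceeds 50' holds; emergency contact list absent → not met
11. pest-control treatment 85 days ago vs limit 90 → met
12. allergen disclosure notice present → met
Not met: 4 of 12

4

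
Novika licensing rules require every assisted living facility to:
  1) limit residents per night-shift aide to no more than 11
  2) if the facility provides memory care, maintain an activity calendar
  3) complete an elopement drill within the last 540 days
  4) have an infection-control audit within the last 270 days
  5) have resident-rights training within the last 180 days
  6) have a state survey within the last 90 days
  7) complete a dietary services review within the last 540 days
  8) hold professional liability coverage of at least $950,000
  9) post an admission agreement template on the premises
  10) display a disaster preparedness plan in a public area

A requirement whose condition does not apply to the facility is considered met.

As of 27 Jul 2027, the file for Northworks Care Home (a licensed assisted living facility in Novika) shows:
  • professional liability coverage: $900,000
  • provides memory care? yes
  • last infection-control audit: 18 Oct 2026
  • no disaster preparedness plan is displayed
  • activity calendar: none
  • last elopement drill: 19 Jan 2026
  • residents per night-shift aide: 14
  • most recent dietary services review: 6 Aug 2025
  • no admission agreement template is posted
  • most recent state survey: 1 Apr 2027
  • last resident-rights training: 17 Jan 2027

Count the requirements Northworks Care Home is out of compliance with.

10

1. residents per night-shift aide 14 > 11 → not met
2. condition 'provides memory care' holds; activity calendar absent → not met
3. elopement drill 554 days ago vs limit 540 → not met
4. infection-control audit 282 days ago vs limit 270 → not met
5. resident-rights training 191 days ago vs limit 180 → not met
6. state survey 117 days ago vs limit 90 → not met
7. dietary services review 720 days ago vs limit 540 → not met
8. professional liability coverage $900,000 < $950,000 → not met
9. admission agreement template absent → not met
10. disaster preparedness plan absent → not met
Not met: 10 of 10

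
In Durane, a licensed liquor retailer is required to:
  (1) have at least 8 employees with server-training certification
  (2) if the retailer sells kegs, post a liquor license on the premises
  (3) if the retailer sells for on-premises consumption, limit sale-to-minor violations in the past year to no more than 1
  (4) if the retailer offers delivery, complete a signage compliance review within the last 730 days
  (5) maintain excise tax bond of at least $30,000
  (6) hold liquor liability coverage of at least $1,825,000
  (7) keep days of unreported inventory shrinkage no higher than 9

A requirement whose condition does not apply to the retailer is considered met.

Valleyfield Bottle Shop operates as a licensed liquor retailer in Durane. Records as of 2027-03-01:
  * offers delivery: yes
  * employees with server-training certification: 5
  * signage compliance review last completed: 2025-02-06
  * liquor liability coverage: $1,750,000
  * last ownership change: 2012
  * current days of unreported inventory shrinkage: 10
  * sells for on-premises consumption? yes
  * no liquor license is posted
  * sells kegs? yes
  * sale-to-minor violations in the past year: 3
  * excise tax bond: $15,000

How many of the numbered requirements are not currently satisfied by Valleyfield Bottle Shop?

7

1. employees with server-training certification 5 < 8 → not met
2. condition 'sells kegs' holds; liquor license absent → not met
3. condition 'sells for on-premises consumption' holds; sale-to-minor violations in the past year 3 > 1 → not met
4. condition 'offers delivery' holds; signage compliance review 753 days ago vs limit 730 → not met
5. excise tax bond $15,000 < $30,000 → not met
6. liquor liability coverage $1,750,000 < $1,825,000 → not met
7. days of unreported inventory shrinkage 10 > 9 → not met
Not met: 7 of 7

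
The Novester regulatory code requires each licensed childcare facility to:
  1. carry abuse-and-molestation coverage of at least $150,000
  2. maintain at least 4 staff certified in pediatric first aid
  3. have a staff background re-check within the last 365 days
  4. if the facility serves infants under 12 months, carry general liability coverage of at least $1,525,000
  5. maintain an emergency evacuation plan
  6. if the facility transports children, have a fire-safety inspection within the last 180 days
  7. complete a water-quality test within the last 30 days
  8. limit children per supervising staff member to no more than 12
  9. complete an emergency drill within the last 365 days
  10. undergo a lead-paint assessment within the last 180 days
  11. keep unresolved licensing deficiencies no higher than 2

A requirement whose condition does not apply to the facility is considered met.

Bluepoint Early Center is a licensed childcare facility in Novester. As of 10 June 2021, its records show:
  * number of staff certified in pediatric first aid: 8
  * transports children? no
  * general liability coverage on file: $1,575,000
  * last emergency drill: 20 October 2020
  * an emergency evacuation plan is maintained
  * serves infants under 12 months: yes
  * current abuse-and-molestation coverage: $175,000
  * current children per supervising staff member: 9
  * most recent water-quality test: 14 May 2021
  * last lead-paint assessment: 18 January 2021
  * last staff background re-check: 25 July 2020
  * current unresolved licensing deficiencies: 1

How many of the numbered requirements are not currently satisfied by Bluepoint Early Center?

1. abuse-and-molestation coverage $175,000 ≥ $150,000 → met
2. staff certified in pediatric first aid 8 ≥ 4 → met
3. staff background re-check 320 days ago vs limit 365 → met
4. condition 'serves infants under 12 months' holds; general liability coverage $1,575,000 ≥ $1,525,000 → met
5. emergency evacuation plan present → met
6. condition 'transports children' does not hold → requirement n/a → met
7. water-quality test 27 days ago vs limit 30 → met
8. children per supervising staff member 9 ≤ 12 → met
9. emergency drill 233 days ago vs limit 365 → met
10. lead-paint assessment 143 days ago vs limit 180 → met
11. unresolved licensing deficiencies 1 ≤ 2 → met
Not met: 0 of 11

0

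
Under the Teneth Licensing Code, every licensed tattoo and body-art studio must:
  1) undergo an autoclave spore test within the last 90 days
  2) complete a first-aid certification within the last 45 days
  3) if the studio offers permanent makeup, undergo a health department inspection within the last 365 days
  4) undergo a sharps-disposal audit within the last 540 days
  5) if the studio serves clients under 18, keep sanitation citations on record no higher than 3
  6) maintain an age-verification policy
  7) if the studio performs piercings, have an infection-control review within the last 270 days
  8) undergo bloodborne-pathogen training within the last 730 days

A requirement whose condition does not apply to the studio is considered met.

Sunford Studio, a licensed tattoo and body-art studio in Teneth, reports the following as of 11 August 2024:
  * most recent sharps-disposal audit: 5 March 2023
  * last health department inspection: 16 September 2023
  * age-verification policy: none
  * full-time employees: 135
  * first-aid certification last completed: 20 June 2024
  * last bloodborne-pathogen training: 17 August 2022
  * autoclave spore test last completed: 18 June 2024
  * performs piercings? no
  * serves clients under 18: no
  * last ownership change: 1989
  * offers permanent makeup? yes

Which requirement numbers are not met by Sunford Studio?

2, 6

1. autoclave spore test 54 days ago vs limit 90 → met
2. first-aid certification 52 days ago vs limit 45 → not met
3. condition 'offers permanent makeup' holds; health department inspection 330 days ago vs limit 365 → met
4. sharps-disposal audit 525 days ago vs limit 540 → met
5. condition 'serves clients under 18' does not hold → requirement n/a → met
6. age-verification policy absent → not met
7. condition 'performs piercings' does not hold → requirement n/a → met
8. bloodborne-pathogen training 725 days ago vs limit 730 → met
Not met: 2, 6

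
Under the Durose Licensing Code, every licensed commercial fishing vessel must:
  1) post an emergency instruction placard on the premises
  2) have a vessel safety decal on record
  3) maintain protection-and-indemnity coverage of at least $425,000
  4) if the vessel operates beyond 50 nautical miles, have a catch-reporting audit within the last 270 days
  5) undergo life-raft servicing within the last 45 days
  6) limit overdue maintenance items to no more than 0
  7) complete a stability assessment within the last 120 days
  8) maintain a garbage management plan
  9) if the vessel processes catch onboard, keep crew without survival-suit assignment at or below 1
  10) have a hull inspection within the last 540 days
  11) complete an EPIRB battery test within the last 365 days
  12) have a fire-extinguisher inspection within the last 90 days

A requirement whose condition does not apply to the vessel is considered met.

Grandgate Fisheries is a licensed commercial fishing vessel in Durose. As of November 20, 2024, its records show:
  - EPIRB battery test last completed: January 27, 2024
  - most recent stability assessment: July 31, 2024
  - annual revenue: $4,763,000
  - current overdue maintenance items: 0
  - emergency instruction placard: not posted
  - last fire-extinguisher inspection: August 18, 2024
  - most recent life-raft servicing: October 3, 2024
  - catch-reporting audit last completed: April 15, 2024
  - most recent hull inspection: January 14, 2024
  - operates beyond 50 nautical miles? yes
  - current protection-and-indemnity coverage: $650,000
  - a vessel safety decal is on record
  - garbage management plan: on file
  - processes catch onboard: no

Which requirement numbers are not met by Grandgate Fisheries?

1. emergency instruction placard absent → not met
2. vessel safety decal present → met
3. protection-and-indemnity coverage $650,000 ≥ $425,000 → met
4. condition 'operates beyond 50 nautical miles' holds; catch-reporting audit 219 days ago vs limit 270 → met
5. life-raft servicing 48 days ago vs limit 45 → not met
6. overdue maintenance items 0 ≤ 0 → met
7. stability assessment 112 days ago vs limit 120 → met
8. garbage management plan present → met
9. condition 'processes catch onboard' does not hold → requirement n/a → met
10. hull inspection 311 days ago vs limit 540 → met
11. EPIRB battery test 298 days ago vs limit 365 → met
12. fire-extinguisher inspection 94 days ago vs limit 90 → not met
Not met: 1, 5, 12

1, 5, 12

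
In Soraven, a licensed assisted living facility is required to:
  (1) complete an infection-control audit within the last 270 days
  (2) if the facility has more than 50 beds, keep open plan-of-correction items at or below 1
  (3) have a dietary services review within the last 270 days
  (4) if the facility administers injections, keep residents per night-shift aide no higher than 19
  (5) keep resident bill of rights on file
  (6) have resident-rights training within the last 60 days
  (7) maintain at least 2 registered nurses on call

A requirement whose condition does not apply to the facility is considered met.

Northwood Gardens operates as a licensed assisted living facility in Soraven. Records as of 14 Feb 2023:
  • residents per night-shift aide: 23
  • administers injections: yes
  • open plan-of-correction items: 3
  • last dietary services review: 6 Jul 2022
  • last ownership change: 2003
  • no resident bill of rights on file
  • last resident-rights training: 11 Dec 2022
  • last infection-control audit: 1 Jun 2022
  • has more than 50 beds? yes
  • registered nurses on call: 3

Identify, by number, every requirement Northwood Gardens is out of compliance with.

1. infection-control audit 258 days ago vs limit 270 → met
2. condition 'has more than 50 beds' holds; open plan-of-correction items 3 > 1 → not met
3. dietary services review 223 days ago vs limit 270 → met
4. condition 'administers injections' holds; residents per night-shift aide 23 > 19 → not met
5. resident bill of rights absent → not met
6. resident-rights training 65 days ago vs limit 60 → not met
7. registered nurses on call 3 ≥ 2 → met
Not met: 2, 4, 5, 6

2, 4, 5, 6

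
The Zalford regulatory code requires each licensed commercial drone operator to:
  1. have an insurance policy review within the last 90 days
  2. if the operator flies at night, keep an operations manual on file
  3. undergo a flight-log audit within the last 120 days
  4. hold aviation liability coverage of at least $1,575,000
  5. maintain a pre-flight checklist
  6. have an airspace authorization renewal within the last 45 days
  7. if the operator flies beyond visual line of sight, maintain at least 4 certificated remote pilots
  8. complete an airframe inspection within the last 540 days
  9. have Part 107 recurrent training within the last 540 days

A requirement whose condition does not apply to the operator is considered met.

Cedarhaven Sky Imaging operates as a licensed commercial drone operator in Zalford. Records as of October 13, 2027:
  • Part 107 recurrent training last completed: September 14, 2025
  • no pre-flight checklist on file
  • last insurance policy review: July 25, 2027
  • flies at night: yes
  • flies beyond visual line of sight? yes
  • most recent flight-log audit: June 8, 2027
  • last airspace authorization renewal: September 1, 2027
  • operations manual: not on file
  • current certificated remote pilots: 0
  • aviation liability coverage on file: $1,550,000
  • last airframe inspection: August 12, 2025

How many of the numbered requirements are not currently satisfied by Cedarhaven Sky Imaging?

1. insurance policy review 80 days ago vs limit 90 → met
2. condition 'flies at night' holds; operations manual absent → not met
3. flight-log audit 127 days ago vs limit 120 → not met
4. aviation liability coverage $1,550,000 < $1,575,000 → not met
5. pre-flight checklist absent → not met
6. airspace authorization renewal 42 days ago vs limit 45 → met
7. condition 'flies beyond visual line of sight' holds; certificated remote pilots 0 < 4 → not met
8. airframe inspection 792 days ago vs limit 540 → not met
9. Part 107 recurrent training 759 days ago vs limit 540 → not met
Not met: 7 of 9

7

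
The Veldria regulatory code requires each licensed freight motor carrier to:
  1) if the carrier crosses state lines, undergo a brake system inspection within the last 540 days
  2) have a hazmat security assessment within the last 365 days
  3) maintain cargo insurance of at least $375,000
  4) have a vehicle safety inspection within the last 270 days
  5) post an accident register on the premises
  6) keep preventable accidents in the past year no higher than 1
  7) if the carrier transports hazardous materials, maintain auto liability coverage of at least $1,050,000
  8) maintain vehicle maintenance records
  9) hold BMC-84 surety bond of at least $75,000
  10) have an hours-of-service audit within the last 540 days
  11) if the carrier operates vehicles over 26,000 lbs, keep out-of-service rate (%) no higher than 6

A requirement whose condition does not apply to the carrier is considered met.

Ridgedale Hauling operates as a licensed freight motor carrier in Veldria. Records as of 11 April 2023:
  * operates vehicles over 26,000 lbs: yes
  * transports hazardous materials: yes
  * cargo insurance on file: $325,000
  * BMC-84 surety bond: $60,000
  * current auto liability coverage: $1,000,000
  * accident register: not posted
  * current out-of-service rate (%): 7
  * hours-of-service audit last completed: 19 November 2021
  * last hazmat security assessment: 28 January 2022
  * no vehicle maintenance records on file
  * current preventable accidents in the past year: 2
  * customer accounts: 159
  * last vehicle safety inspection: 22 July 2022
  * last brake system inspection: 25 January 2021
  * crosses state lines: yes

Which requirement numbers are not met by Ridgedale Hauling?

1. condition 'crosses state lines' holds; brake system inspection 806 days ago vs limit 540 → not met
2. hazmat security assessment 438 days ago vs limit 365 → not met
3. cargo insurance $325,000 < $375,000 → not met
4. vehicle safety inspection 263 days ago vs limit 270 → met
5. accident register absent → not met
6. preventable accidents in the past year 2 > 1 → not met
7. condition 'transports hazardous materials' holds; auto liability coverage $1,000,000 < $1,050,000 → not met
8. vehicle maintenance records absent → not met
9. BMC-84 surety bond $60,000 < $75,000 → not met
10. hours-of-service audit 508 days ago vs limit 540 → met
11. condition 'operates vehicles over 26,000 lbs' holds; out-of-service rate (%) 7 > 6 → not met
Not met: 1, 2, 3, 5, 6, 7, 8, 9, 11

1, 2, 3, 5, 6, 7, 8, 9, 11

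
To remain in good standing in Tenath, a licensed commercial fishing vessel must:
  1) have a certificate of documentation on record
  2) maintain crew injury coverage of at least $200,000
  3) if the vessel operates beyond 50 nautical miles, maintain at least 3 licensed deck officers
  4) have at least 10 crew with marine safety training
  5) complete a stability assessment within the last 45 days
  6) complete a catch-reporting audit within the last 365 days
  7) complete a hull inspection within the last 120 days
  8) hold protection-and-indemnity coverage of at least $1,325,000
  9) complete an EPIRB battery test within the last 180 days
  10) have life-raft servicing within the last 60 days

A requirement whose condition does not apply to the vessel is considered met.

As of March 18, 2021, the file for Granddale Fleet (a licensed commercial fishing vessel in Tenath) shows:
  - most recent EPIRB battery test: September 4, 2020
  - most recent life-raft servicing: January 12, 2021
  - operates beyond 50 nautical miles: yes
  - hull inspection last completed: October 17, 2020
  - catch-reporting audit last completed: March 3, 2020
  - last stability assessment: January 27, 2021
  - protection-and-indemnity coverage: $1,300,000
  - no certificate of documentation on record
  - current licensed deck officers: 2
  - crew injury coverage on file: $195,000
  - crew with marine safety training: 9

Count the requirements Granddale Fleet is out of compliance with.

1. certificate of documentation absent → not met
2. crew injury coverage $195,000 < $200,000 → not met
3. condition 'operates beyond 50 nautical miles' holds; licensed deck officers 2 < 3 → not met
4. crew with marine safety training 9 < 10 → not met
5. stability assessment 50 days ago vs limit 45 → not met
6. catch-reporting audit 380 days ago vs limit 365 → not met
7. hull inspection 152 days ago vs limit 120 → not met
8. protection-and-indemnity coverage $1,300,000 < $1,325,000 → not met
9. EPIRB battery test 195 days ago vs limit 180 → not met
10. life-raft servicing 65 days ago vs limit 60 → not met
Not met: 10 of 10

10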